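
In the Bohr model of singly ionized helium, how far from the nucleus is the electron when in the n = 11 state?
3.201522 nm (or 32.015221 Å)

The Bohr radius formula is:
r_n = n² a₀ / Z

where a₀ = 0.052917721 nm is the Bohr radius.

For He⁺ (Z = 2) at n = 11:
r_11 = 11² × 0.052917721 nm / 2
r_11 = 121 × 0.052917721 nm / 2
r_11 = 6.4030442 nm / 2
r_11 = 3.201522 nm

The electron orbits at approximately 3.201522 nm from the nucleus.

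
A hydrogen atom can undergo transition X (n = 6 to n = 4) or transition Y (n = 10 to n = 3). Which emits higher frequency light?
10 → 3

Calculate the energy for each transition:

Transition 6 → 4:
ΔE₁ = |E_4 - E_6| = |-13.6057/4² - (-13.6057/6²)|
ΔE₁ = |-0.850356250 - (-0.377936111)| = 0.472420 eV

Transition 10 → 3:
ΔE₂ = |E_3 - E_10| = |-13.6057/3² - (-13.6057/10²)|
ΔE₂ = |-1.511744444 - (-0.136057000)| = 1.375687 eV

Since 1.375687 eV > 0.472420 eV, the transition 10 → 3 emits the more energetic photon.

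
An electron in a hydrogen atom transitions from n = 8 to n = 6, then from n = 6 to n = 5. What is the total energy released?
0.332 eV

The energy levels of hydrogen are E_n = -13.6057 / n² eV.

First transition (8 → 6):
ΔE₁ = |E_6 - E_8|
ΔE₁ = |-0.377936111 - (-0.212589063)| = 0.165347 eV

Second transition (6 → 5):
ΔE₂ = |E_5 - E_6|
ΔE₂ = |-0.544228000 - (-0.377936111)| = 0.166292 eV

Total energy released:
E_total = ΔE₁ + ΔE₂ = 0.165347 + 0.166292 = 0.332 eV

Note: This equals the direct transition 8 → 5: 0.332 eV ✓
Energy is conserved regardless of the path taken.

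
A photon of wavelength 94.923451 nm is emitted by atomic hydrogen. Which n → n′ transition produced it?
n = 5 → n = 1

First, find the photon energy from the wavelength (hc = 1239.84 eV·nm):
E = hc/λ = 1239.84 eV·nm / 94.923451 nm = 13.061472 eV

The energy levels of hydrogen satisfy E_n = -13.6057 / n² eV, so an emission n_i → n_f releases
ΔE = 13.6057 × (1/n_f² − 1/n_i²) eV.

Setting ΔE equal to the photon energy:
1/n_f² − 1/n_i² = 13.061472 / 13.6057 = 0.96000000

Since 1/n_i² must be positive, we need 1/n_f² > 0.96000000, i.e. n_f ≤ 1. For each allowed n_f, solve n_i = (1/n_f² − 0.96000000)^(−1/2) and check whether it is a whole number:
  n_f = 1: 1/n_i² = 1.00000000 − 0.96000000 = 0.04000000 → n_i = 5.000  → integer, n_i = 5 ✓

Only n_f = 1 gives an integer upper level, n_i = 5.

The transition is from n = 5 to n = 1 (emission).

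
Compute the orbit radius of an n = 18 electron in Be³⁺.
4.2863 nm (or 42.8633 Å)

The Bohr radius formula is:
r_n = n² a₀ / Z

where a₀ = 0.0529177 nm is the Bohr radius.

For Be³⁺ (Z = 4) at n = 18:
r_18 = 18² × 0.0529177 nm / 4
r_18 = 324 × 0.0529177 nm / 4
r_18 = 17.14533 nm / 4
r_18 = 4.2863 nm

The electron orbits at approximately 4.2863 nm from the nucleus.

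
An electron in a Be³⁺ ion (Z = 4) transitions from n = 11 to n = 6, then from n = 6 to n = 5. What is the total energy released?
6.90855 eV

The energy levels of Be³⁺ are E_n = -13.6057 × 4² / n² eV.

First transition (11 → 6):
ΔE₁ = |E_6 - E_11|
ΔE₁ = |-6.04697777778 - (-1.79910082645)| = 4.24787695 eV

Second transition (6 → 5):
ΔE₂ = |E_5 - E_6|
ΔE₂ = |-8.70764800000 - (-6.04697777778)| = 2.66067022 eV

Total energy released:
E_total = ΔE₁ + ΔE₂ = 4.24787695 + 2.66067022 = 6.90855 eV

Note: This equals the direct transition 11 → 5: 6.90855 eV ✓
Energy is conserved regardless of the path taken.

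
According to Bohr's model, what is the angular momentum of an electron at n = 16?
1.6873e-33 J·s (or 16ℏ)

In the Bohr model, angular momentum is quantized:
L = nℏ

where ℏ = h/(2π) = 1.054572e-34 J·s

For n = 16:
L = 16 × 1.054572e-34 J·s
L = 1.6873e-33 J·s

This can also be written as L = 16ℏ.
The angular momentum is an integer multiple of the reduced Planck constant.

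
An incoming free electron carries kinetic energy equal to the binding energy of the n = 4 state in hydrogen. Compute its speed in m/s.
5.469e+05 m/s (or 0.1824% of c)

The binding energy at n = 4 for hydrogen is:
E_4 = -13.6057/4² = -0.8503563 eV
|E_4| = 0.8503563 eV

Convert to Joules:
KE = 0.8503563 eV × (1.602177 × 10⁻¹⁹ J/eV) = 1.36242e-19 J

Using KE = ½mv²:
v = √(2·KE/m_e)
v = √(2 × 1.36242e-19 J / 9.10938 × 10⁻³¹ kg)
v = 5.469e+05 m/s

This is approximately 0.1824% the speed of light.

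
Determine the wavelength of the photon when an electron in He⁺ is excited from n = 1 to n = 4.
24.30 nm

First, find the transition energy using E_n = -13.6057 Z² / n² eV:
E_1 = -13.6057 × 2² / 1² = -54.4228 eV
E_4 = -13.6057 × 2² / 4² = -3.4014 eV

Photon energy: |ΔE| = |E_4 - E_1| = 51.0214 eV

Convert to wavelength using E = hc/λ with hc = 1239.84 eV·nm:
λ = hc/E = 1239.84 eV·nm / 51.0214 eV
λ = 24.30 nm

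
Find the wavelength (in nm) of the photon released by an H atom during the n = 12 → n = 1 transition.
91.763762 nm

First, find the transition energy using E_n = -13.6057 / n² eV:
E_12 = -13.6057 / 12² = -0.09448403 eV
E_1 = -13.6057 / 1² = -13.60570000 eV

Photon energy: |ΔE| = |E_1 - E_12| = 13.51121597 eV

Convert to wavelength using E = hc/λ with hc = 1239.84 eV·nm:
λ = hc/E = 1239.84 eV·nm / 13.51121597 eV
λ = 91.763762 nm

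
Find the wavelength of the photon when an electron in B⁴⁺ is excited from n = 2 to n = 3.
26.244436 nm

First, find the transition energy using E_n = -13.6057 Z² / n² eV:
E_2 = -13.6057 × 5² / 2² = -85.03562500 eV
E_3 = -13.6057 × 5² / 3² = -37.79361111 eV

Photon energy: |ΔE| = |E_3 - E_2| = 47.24201389 eV

Convert to wavelength using E = hc/λ with hc = 1239.84 eV·nm:
λ = hc/E = 1239.84 eV·nm / 47.24201389 eV
λ = 26.244436 nm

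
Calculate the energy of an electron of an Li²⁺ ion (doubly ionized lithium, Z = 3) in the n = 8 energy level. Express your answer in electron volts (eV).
-1.91330 eV

The energy levels of a hydrogen-like atom are given by:
E_n = -13.6057 Z² / n² eV  (with Z = 3 for Li²⁺)

For n = 8:
E_8 = -13.6057 × 3² / 8²
E_8 = -13.6057 × 9 / 64
E_8 = -1.91330 eV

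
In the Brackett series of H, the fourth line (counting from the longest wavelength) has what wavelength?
1944.03228 nm

The lines of a series are numbered from the longest wavelength (smallest ΔE) outward; the fourth line is the transition from n = n_f + 4 to n_f.
The Brackett series has all transitions ending at n_f = 4.

For H, the fourth line (δ-line) is the jump from n = 8 to n = 4:
E_8 = -13.6057 / 8² = -0.21258906250 eV
E_4 = -13.6057 / 4² = -0.85035625000 eV
ΔE = E_8 - E_4 = 0.63776718750 eV

λ = hc/E = 1239.84 eV·nm / 0.63776718750 eV
λ = 1944.03228 nm

This is the δ-line of the Brackett series in H.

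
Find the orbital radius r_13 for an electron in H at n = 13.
8.9431 nm (or 89.4309 Å)

The Bohr radius formula is:
r_n = n² a₀ / Z

where a₀ = 0.0529177 nm is the Bohr radius.

For H (Z = 1) at n = 13:
r_13 = 13² × 0.0529177 nm / 1
r_13 = 169 × 0.0529177 nm / 1
r_13 = 8.94309 nm / 1
r_13 = 8.9431 nm

The electron orbits at approximately 8.9431 nm from the nucleus.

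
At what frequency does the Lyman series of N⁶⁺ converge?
1.61e+17 Hz

The series limit corresponds to the transition from n = ∞ to n = 1.
This is the highest energy (shortest wavelength) transition in the Lyman series.

E_∞ = 0 eV
E_1 = -13.6057 × 7² / 1² = -666.679300 eV

Energy at series limit:
ΔE = E_∞ - E_1 = 0 - (-666.679300) = 666.679300 eV
E = 666.679300 eV × (1.602177 × 10⁻¹⁹ J/eV) = 1.0681e-16 J
f = E/h = 1.0681e-16 J / (6.62607 × 10⁻³⁴ J·s) = 1.61e+17 Hz

This energy equals the ionization energy from the n = 1 state of N⁶⁺.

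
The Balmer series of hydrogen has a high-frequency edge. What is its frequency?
8.22e+14 Hz

The series limit corresponds to the transition from n = ∞ to n = 2.
This is the highest energy (shortest wavelength) transition in the Balmer series.

E_∞ = 0 eV
E_2 = -13.6057 / 2² = -3.40143 eV

Energy at series limit:
ΔE = E_∞ - E_2 = 0 - (-3.40143) = 3.40143 eV
E = 3.40143 eV × (1.602177 × 10⁻¹⁹ J/eV) = 5.4497e-19 J
f = E/h = 5.4497e-19 J / (6.62607 × 10⁻³⁴ J·s) = 8.22e+14 Hz

This energy equals the ionization energy from the n = 2 state of hydrogen.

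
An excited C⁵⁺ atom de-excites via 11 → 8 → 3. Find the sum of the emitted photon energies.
50.37482 eV

The energy levels of C⁵⁺ are E_n = -13.6057 × 6² / n² eV.

First transition (11 → 8):
ΔE₁ = |E_8 - E_11|
ΔE₁ = |-7.65320625000 - (-4.04797685950)| = 3.60522939 eV

Second transition (8 → 3):
ΔE₂ = |E_3 - E_8|
ΔE₂ = |-54.42280000000 - (-7.65320625000)| = 46.76959375 eV

Total energy released:
E_total = ΔE₁ + ΔE₂ = 3.60522939 + 46.76959375 = 50.37482 eV

Note: This equals the direct transition 11 → 3: 50.37482 eV ✓
Energy is conserved regardless of the path taken.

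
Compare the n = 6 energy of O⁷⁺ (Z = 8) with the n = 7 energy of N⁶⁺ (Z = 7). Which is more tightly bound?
O⁷⁺ at n = 6 (E = -24.187911 eV)

Using E_n = -13.6057 Z² / n² eV:

O⁷⁺ (Z = 8) at n = 6:
E = -13.6057 × 8² / 6² = -13.6057 × 64 / 36 = -24.187911111 eV

N⁶⁺ (Z = 7) at n = 7:
E = -13.6057 × 7² / 7² = -13.6057 × 49 / 49 = -13.605700000 eV

Since -24.187911111 eV < -13.605700000 eV,
O⁷⁺ at n = 6 is more tightly bound (requires more energy to ionize).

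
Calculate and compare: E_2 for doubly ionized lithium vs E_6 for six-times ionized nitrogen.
Li²⁺ at n = 2 (E = -30.6128 eV)

Using E_n = -13.6057 Z² / n² eV:

Li²⁺ (Z = 3) at n = 2:
E = -13.6057 × 3² / 2² = -13.6057 × 9 / 4 = -30.6128250 eV

N⁶⁺ (Z = 7) at n = 6:
E = -13.6057 × 7² / 6² = -13.6057 × 49 / 36 = -18.5188694 eV

Since -30.6128250 eV < -18.5188694 eV,
Li²⁺ at n = 2 is more tightly bound (requires more energy to ionize).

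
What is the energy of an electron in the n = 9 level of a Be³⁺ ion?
-2.68755 eV

For hydrogen-like ions, the energy levels scale with Z²:
E_n = -13.6057 Z² / n² eV

For Be³⁺ (Z = 4) at n = 9:
E_9 = -13.6057 × 4² / 9²
E_9 = -13.6057 × 16 / 81
E_9 = -217.6912 / 81
E_9 = -2.68755 eV

The energy is 16 times more negative than hydrogen at the same n due to the stronger nuclear charge.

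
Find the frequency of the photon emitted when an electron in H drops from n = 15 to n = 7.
5.25e+13 Hz

First, find the transition energy:
E_15 = -13.6057 / 15² = -0.060470 eV
E_7 = -13.6057 / 7² = -0.277667 eV
|ΔE| = |E_7 - E_15| = 0.217197 eV

Convert to Joules: E = 0.217197 eV × (1.602177 × 10⁻¹⁹ J/eV) = 3.4799e-20 J

Using E = hf:
f = E/h = 3.4799e-20 J / (6.62607 × 10⁻³⁴ J·s)
f = 5.25e+13 Hz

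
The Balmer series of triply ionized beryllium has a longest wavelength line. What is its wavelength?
41.006931 nm

The longest wavelength corresponds to the smallest energy transition in the series.
The Balmer series has all transitions ending at n_f = 2.

For Be³⁺ (Z = 4), the first line (α-line) is the jump from n = 3 to n = 2:
E_3 = -13.6057 × 4² / 3² = -24.18791111 eV
E_2 = -13.6057 × 4² / 2² = -54.42280000 eV
ΔE = E_3 - E_2 = 30.23488889 eV

λ = hc/E = 1239.84 eV·nm / 30.23488889 eV
λ = 41.006931 nm

This is the α-line of the Balmer series in Be³⁺.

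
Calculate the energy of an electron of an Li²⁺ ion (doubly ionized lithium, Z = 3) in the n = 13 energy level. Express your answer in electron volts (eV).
-0.72 eV

The energy levels of a hydrogen-like atom are given by:
E_n = -13.6057 Z² / n² eV  (with Z = 3 for Li²⁺)

For n = 13:
E_13 = -13.6057 × 3² / 13²
E_13 = -13.6057 × 9 / 169
E_13 = -0.72 eV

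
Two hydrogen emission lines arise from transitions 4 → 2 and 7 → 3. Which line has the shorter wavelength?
4 → 2

Calculate the energy for each transition:

Transition 4 → 2:
ΔE₁ = |E_2 - E_4| = |-13.6057/2² - (-13.6057/4²)|
ΔE₁ = |-3.4014250000 - (-0.8503562500)| = 2.5510688 eV

Transition 7 → 3:
ΔE₂ = |E_3 - E_7| = |-13.6057/3² - (-13.6057/7²)|
ΔE₂ = |-1.5117444444 - (-0.2776673469)| = 1.2340771 eV

Since 2.5510688 eV > 1.2340771 eV, the transition 4 → 2 emits the more energetic photon.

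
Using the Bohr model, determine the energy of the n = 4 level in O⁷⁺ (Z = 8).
-54.42 eV

For hydrogen-like ions, the energy levels scale with Z²:
E_n = -13.6057 Z² / n² eV

For O⁷⁺ (Z = 8) at n = 4:
E_4 = -13.6057 × 8² / 4²
E_4 = -13.6057 × 64 / 16
E_4 = -870.7648 / 16
E_4 = -54.42 eV

The energy is 64 times more negative than hydrogen at the same n due to the stronger nuclear charge.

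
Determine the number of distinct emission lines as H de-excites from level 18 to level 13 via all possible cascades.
15

The electron can occupy levels n = 13, 14, ..., 18 during de-excitation — that is m = 18 - 13 + 1 = 6 distinct levels.

The number of distinct spectral lines equals the number of ways to choose 2 of these m levels (each pair gives one possible emission transition):

Number of lines = m(m-1)/2 = 6×5/2 = 15

These correspond to all possible transitions between the 6 levels:
18 → 17, 18 → 16, 18 → 15, 18 → 14, 18 → 13, 17 → 16, 17 → 15, 17 → 14...

Each transition produces a photon with a unique energy (and thus wavelength). This count does not depend on Z.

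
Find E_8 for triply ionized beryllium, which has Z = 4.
-3.4014 eV

For hydrogen-like ions, the energy levels scale with Z²:
E_n = -13.6057 Z² / n² eV

For Be³⁺ (Z = 4) at n = 8:
E_8 = -13.6057 × 4² / 8²
E_8 = -13.6057 × 16 / 64
E_8 = -217.6912 / 64
E_8 = -3.4014 eV

The energy is 16 times more negative than hydrogen at the same n due to the stronger nuclear charge.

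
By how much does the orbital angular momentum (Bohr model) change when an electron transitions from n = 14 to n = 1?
1.371e-33 J·s (or 13ℏ)

In the Bohr model, L_n = nℏ where ℏ = 1.05457e-34 J·s.

L_14 = 14ℏ = 1.47640e-33 J·s
L_1 = 1ℏ = 1.05457e-34 J·s

ΔL = L_14 - L_1 = (14 - 1)ℏ = 13ℏ
ΔL = 13 × 1.05457e-34 J·s = 1.371e-33 J·s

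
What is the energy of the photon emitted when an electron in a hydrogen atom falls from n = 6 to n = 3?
1.13 eV

The energy levels are E_n = -13.6057 eV / n².

Energy at n = 6: E_6 = -13.6057 / 6² = -0.37794 eV
Energy at n = 3: E_3 = -13.6057 / 3² = -1.51174 eV

For emission (electron falling to lower state), the photon energy is:
E_photon = E_6 - E_3 = |-0.37794 - (-1.51174)|
E_photon = 1.13 eV

This energy is carried away by the emitted photon.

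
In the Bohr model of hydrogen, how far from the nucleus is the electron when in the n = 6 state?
1.9050 nm (or 19.0504 Å)

The Bohr radius formula is:
r_n = n² a₀ / Z

where a₀ = 0.0529177 nm is the Bohr radius.

For H (Z = 1) at n = 6:
r_6 = 6² × 0.0529177 nm / 1
r_6 = 36 × 0.0529177 nm / 1
r_6 = 1.90504 nm / 1
r_6 = 1.9050 nm

The electron orbits at approximately 1.9050 nm from the nucleus.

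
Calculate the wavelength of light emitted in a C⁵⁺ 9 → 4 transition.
50.4701 nm

First, find the transition energy using E_n = -13.6057 Z² / n² eV:
E_9 = -13.6057 × 6² / 9² = -6.046978 eV
E_4 = -13.6057 × 6² / 4² = -30.612825 eV

Photon energy: |ΔE| = |E_4 - E_9| = 24.565847 eV

Convert to wavelength using E = hc/λ with hc = 1239.84 eV·nm:
λ = hc/E = 1239.84 eV·nm / 24.565847 eV
λ = 50.4701 nm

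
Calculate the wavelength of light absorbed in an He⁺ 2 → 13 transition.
93.336 nm

First, find the transition energy using E_n = -13.6057 Z² / n² eV:
E_2 = -13.6057 × 2² / 2² = -13.60570 eV
E_13 = -13.6057 × 2² / 13² = -0.32203 eV

Photon energy: |ΔE| = |E_13 - E_2| = 13.28367 eV

Convert to wavelength using E = hc/λ with hc = 1239.84 eV·nm:
λ = hc/E = 1239.84 eV·nm / 13.28367 eV
λ = 93.336 nm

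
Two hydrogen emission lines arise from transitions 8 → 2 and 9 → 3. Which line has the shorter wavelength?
8 → 2

Calculate the energy for each transition:

Transition 8 → 2:
ΔE₁ = |E_2 - E_8| = |-13.6057/2² - (-13.6057/8²)|
ΔE₁ = |-3.401425000000 - (-0.212589062500)| = 3.188835938 eV

Transition 9 → 3:
ΔE₂ = |E_3 - E_9| = |-13.6057/3² - (-13.6057/9²)|
ΔE₂ = |-1.511744444444 - (-0.167971604938)| = 1.343772840 eV

Since 3.188835938 eV > 1.343772840 eV, the transition 8 → 2 emits the more energetic photon.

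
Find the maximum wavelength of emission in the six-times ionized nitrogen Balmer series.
13.39 nm

The longest wavelength corresponds to the smallest energy transition in the series.
The Balmer series has all transitions ending at n_f = 2.

For N⁶⁺ (Z = 7), the first line (α-line) is the jump from n = 3 to n = 2:
E_3 = -13.6057 × 7² / 3² = -74.0755 eV
E_2 = -13.6057 × 7² / 2² = -166.6698 eV
ΔE = E_3 - E_2 = 92.5943 eV

λ = hc/E = 1239.84 eV·nm / 92.5943 eV
λ = 13.39 nm

This is the α-line of the Balmer series in N⁶⁺.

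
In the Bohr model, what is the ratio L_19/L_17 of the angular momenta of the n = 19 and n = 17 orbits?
1.1176

In the Bohr model, L_n = nℏ, so the ratio is purely the ratio of quantum numbers:

L_19/L_17 = 19ℏ / 17ℏ = 19/17 = 1.1176

The angular momentum scales linearly with n.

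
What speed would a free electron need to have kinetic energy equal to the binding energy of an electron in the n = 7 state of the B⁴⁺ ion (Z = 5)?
1.563e+06 m/s (or 0.521240% of c)

The binding energy at n = 7 for B⁴⁺ is:
E_7 = -13.6057 × 5²/7² = -6.94168367 eV
|E_7| = 6.94168367 eV

Convert to Joules:
KE = 6.94168367 eV × (1.602177 × 10⁻¹⁹ J/eV) = 1.11218e-18 J

Using KE = ½mv²:
v = √(2·KE/m_e)
v = √(2 × 1.11218e-18 J / 9.10938 × 10⁻³¹ kg)
v = 1.563e+06 m/s

This is approximately 0.521240% the speed of light.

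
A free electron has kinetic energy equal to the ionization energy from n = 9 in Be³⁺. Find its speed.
9.72e+05 m/s (or 0.324% of c)

The binding energy at n = 9 for Be³⁺ is:
E_9 = -13.6057 × 4²/9² = -2.68755 eV
|E_9| = 2.68755 eV

Convert to Joules:
KE = 2.68755 eV × (1.602177 × 10⁻¹⁹ J/eV) = 4.3059e-19 J

Using KE = ½mv²:
v = √(2·KE/m_e)
v = √(2 × 4.3059e-19 J / 9.10938 × 10⁻³¹ kg)
v = 9.72e+05 m/s

This is approximately 0.324% the speed of light.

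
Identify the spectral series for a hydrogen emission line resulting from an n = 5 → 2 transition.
Balmer series

The spectral series in hydrogen are named based on the final (lower) energy level:
- Lyman series: n_final = 1 (ultraviolet)
- Balmer series: n_final = 2 (visible/near-UV)
- Paschen series: n_final = 3 (infrared)
- Brackett series: n_final = 4 (infrared)
- Pfund series: n_final = 5 (far infrared)

Since this transition ends at n = 2, it belongs to the Balmer series.

For reference, this 5 → 2 line has photon energy
ΔE = 13.6057 eV × (1/2² - 1/5²) = 2.8571970000 eV,
corresponding to wavelength λ = hc/ΔE = 1239.84 eV·nm / 2.8571970000 eV = 433.935777 nm in the visible/near-UV region.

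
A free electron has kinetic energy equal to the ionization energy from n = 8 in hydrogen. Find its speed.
2.735e+05 m/s (or 0.091217% of c)

The binding energy at n = 8 for hydrogen is:
E_8 = -13.6057/8² = -0.21258906 eV
|E_8| = 0.21258906 eV

Convert to Joules:
KE = 0.21258906 eV × (1.602177 × 10⁻¹⁹ J/eV) = 3.40605e-20 J

Using KE = ½mv²:
v = √(2·KE/m_e)
v = √(2 × 3.40605e-20 J / 9.10938 × 10⁻³¹ kg)
v = 2.735e+05 m/s

This is approximately 0.091217% the speed of light.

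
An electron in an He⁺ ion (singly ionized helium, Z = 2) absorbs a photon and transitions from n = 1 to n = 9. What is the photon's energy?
53.750914 eV

The energy levels of a hydrogen-like atom are E_n = -13.6057 Z² eV / n².

Energy at n = 1: E_1 = -13.6057 × 2² / 1² = -54.422800000 eV
Energy at n = 9: E_9 = -13.6057 × 2² / 9² = -0.671886420 eV

The excitation energy is the difference:
ΔE = E_9 - E_1
ΔE = -0.671886420 - (-54.422800000)
ΔE = 53.750914 eV

Since this is positive, energy must be absorbed (photon absorption).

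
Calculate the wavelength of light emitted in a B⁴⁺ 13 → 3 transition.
34.6509 nm

First, find the transition energy using E_n = -13.6057 Z² / n² eV:
E_13 = -13.6057 × 5² / 13² = -2.012678 eV
E_3 = -13.6057 × 5² / 3² = -37.793611 eV

Photon energy: |ΔE| = |E_3 - E_13| = 35.780933 eV

Convert to wavelength using E = hc/λ with hc = 1239.84 eV·nm:
λ = hc/E = 1239.84 eV·nm / 35.780933 eV
λ = 34.6509 nm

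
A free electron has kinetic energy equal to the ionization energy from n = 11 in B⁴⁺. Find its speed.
9.94406e+05 m/s (or 0.332% of c)

The binding energy at n = 11 for B⁴⁺ is:
E_11 = -13.6057 × 5²/11² = -2.81109504 eV
|E_11| = 2.81109504 eV

Convert to Joules:
KE = 2.81109504 eV × (1.602177 × 10⁻¹⁹ J/eV) = 4.5038718e-19 J

Using KE = ½mv²:
v = √(2·KE/m_e)
v = √(2 × 4.5038718e-19 J / 9.10938 × 10⁻³¹ kg)
v = 9.94406e+05 m/s

This is approximately 0.332% the speed of light.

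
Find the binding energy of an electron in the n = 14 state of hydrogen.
0.069417 eV

The ionization energy is the energy needed to remove the electron completely (n → ∞).

For hydrogen, E_n = -13.6057 eV / n².

At n = 14: E_14 = -13.6057 / 14² = -0.069416837 eV
At n = ∞: E_∞ = 0 eV

Ionization energy = E_∞ - E_14 = 0 - (-0.069416837) = 0.069416837 eV
Ionization energy ≈ 0.069417 eV

This is also called the binding energy of the electron in state n = 14.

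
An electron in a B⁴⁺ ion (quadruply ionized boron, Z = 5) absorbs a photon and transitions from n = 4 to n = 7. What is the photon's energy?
14.317 eV

The energy levels of a hydrogen-like atom are E_n = -13.6057 Z² eV / n².

Energy at n = 4: E_4 = -13.6057 × 5² / 4² = -21.258906 eV
Energy at n = 7: E_7 = -13.6057 × 5² / 7² = -6.941684 eV

The excitation energy is the difference:
ΔE = E_7 - E_4
ΔE = -6.941684 - (-21.258906)
ΔE = 14.317 eV

Since this is positive, energy must be absorbed (photon absorption).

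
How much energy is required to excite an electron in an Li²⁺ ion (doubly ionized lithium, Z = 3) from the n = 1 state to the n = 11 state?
121.44 eV

The energy levels of a hydrogen-like atom are E_n = -13.6057 Z² eV / n².

Energy at n = 1: E_1 = -13.6057 × 3² / 1² = -122.45130 eV
Energy at n = 11: E_11 = -13.6057 × 3² / 11² = -1.01199 eV

The excitation energy is the difference:
ΔE = E_11 - E_1
ΔE = -1.01199 - (-122.45130)
ΔE = 121.44 eV

Since this is positive, energy must be absorbed (photon absorption).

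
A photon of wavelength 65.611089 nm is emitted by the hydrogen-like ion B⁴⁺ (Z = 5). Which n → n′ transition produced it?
n = 12 → n = 4

First, find the photon energy from the wavelength (hc = 1239.84 eV·nm):
E = hc/λ = 1239.84 eV·nm / 65.611089 nm = 18.896806 eV

The energy levels of B⁴⁺ satisfy E_n = -13.6057 × 5² / n² eV, so an emission n_i → n_f releases
ΔE = 13.6057 × 5² × (1/n_f² − 1/n_i²) eV.

Setting ΔE equal to the photon energy:
1/n_f² − 1/n_i² = 18.896806 / (13.6057 × 5²) = 0.055555557

Since 1/n_i² must be positive, we need 1/n_f² > 0.055555557, i.e. n_f ≤ 4. For each allowed n_f, solve n_i = (1/n_f² − 0.055555557)^(−1/2) and check whether it is a whole number:
  n_f = 1: 1/n_i² = 1.000000000 − 0.055555557 = 0.944444443 → n_i = 1.029  (not an integer) ✗
  n_f = 2: 1/n_i² = 0.250000000 − 0.055555557 = 0.194444443 → n_i = 2.268  (not an integer) ✗
  n_f = 3: 1/n_i² = 0.111111111 − 0.055555557 = 0.055555554 → n_i = 4.243  (not an integer) ✗
  n_f = 4: 1/n_i² = 0.062500000 − 0.055555557 = 0.006944443 → n_i = 12.000  → integer, n_i = 12 ✓

Only n_f = 4 gives an integer upper level, n_i = 12.

The transition is from n = 12 to n = 4 (emission).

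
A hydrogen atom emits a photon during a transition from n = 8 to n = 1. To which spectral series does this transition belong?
Lyman series

The spectral series in hydrogen are named based on the final (lower) energy level:
- Lyman series: n_final = 1 (ultraviolet)
- Balmer series: n_final = 2 (visible/near-UV)
- Paschen series: n_final = 3 (infrared)
- Brackett series: n_final = 4 (infrared)
- Pfund series: n_final = 5 (far infrared)

Since this transition ends at n = 1, it belongs to the Lyman series.

For reference, this 8 → 1 line has photon energy
ΔE = 13.6057 eV × (1/1² - 1/8²) = 13.3931109 eV,
corresponding to wavelength λ = hc/ΔE = 1239.84 eV·nm / 13.3931109 eV = 92.57297 nm in the ultraviolet region.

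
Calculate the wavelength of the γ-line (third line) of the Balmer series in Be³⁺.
27.120986 nm

The lines of a series are numbered from the longest wavelength (smallest ΔE) outward; the third line is the transition from n = n_f + 3 to n_f.
The Balmer series has all transitions ending at n_f = 2.

For Be³⁺ (Z = 4), the third line (γ-line) is the jump from n = 5 to n = 2:
E_5 = -13.6057 × 4² / 5² = -8.70764800 eV
E_2 = -13.6057 × 4² / 2² = -54.42280000 eV
ΔE = E_5 - E_2 = 45.71515200 eV

λ = hc/E = 1239.84 eV·nm / 45.71515200 eV
λ = 27.120986 nm

This is the γ-line of the Balmer series in Be³⁺.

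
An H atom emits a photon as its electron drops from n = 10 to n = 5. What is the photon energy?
0.4082 eV

The energy levels are E_n = -13.6057 eV / n².

Energy at n = 10: E_10 = -13.6057 / 10² = -0.1360570 eV
Energy at n = 5: E_5 = -13.6057 / 5² = -0.5442280 eV

For emission (electron falling to lower state), the photon energy is:
E_photon = E_10 - E_5 = |-0.1360570 - (-0.5442280)|
E_photon = 0.4082 eV

This energy is carried away by the emitted photon.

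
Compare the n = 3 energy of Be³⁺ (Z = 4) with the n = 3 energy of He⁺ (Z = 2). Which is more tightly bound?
Be³⁺ at n = 3 (E = -24.18791 eV)

Using E_n = -13.6057 Z² / n² eV:

Be³⁺ (Z = 4) at n = 3:
E = -13.6057 × 4² / 3² = -13.6057 × 16 / 9 = -24.18791111 eV

He⁺ (Z = 2) at n = 3:
E = -13.6057 × 2² / 3² = -13.6057 × 4 / 9 = -6.04697778 eV

Since -24.18791111 eV < -6.04697778 eV,
Be³⁺ at n = 3 is more tightly bound (requires more energy to ionize).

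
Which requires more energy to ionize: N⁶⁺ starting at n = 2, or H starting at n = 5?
N⁶⁺ at n = 2 (E = -166.6698 eV)

Using E_n = -13.6057 Z² / n² eV:

N⁶⁺ (Z = 7) at n = 2:
E = -13.6057 × 7² / 2² = -13.6057 × 49 / 4 = -166.6698250 eV

H (Z = 1) at n = 5:
E = -13.6057 × 1² / 5² = -13.6057 × 1 / 25 = -0.5442280 eV

Since -166.6698250 eV < -0.5442280 eV,
N⁶⁺ at n = 2 is more tightly bound (requires more energy to ionize).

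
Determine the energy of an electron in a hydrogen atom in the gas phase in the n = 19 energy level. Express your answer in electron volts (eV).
-0.0377 eV

The energy levels of a hydrogen-like atom are given by:
E_n = -13.6057 eV / n²

For n = 19:
E_19 = -13.6057 eV / 19²
E_19 = -13.6057 eV / 361
E_19 = -0.0377 eV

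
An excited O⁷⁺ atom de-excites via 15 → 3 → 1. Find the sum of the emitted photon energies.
866.89 eV

The energy levels of O⁷⁺ are E_n = -13.6057 × 8² / n² eV.

First transition (15 → 3):
ΔE₁ = |E_3 - E_15|
ΔE₁ = |-96.75164444 - (-3.87006578)| = 92.88158 eV

Second transition (3 → 1):
ΔE₂ = |E_1 - E_3|
ΔE₂ = |-870.76480000 - (-96.75164444)| = 774.01316 eV

Total energy released:
E_total = ΔE₁ + ΔE₂ = 92.88158 + 774.01316 = 866.89 eV

Note: This equals the direct transition 15 → 1: 866.89 eV ✓
Energy is conserved regardless of the path taken.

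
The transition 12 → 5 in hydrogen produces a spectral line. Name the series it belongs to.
Pfund series

The spectral series in hydrogen are named based on the final (lower) energy level:
- Lyman series: n_final = 1 (ultraviolet)
- Balmer series: n_final = 2 (visible/near-UV)
- Paschen series: n_final = 3 (infrared)
- Brackett series: n_final = 4 (infrared)
- Pfund series: n_final = 5 (far infrared)

Since this transition ends at n = 5, it belongs to the Pfund series.

For reference, this 12 → 5 line has photon energy
ΔE = 13.6057 eV × (1/5² - 1/12²) = 0.44974397222 eV,
corresponding to wavelength λ = hc/ΔE = 1239.84 eV·nm / 0.44974397222 eV = 2756.76847 nm in the far infrared region.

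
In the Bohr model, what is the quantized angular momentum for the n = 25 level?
2.64e-33 J·s (or 25ℏ)

In the Bohr model, angular momentum is quantized:
L = nℏ

where ℏ = h/(2π) = 1.0546e-34 J·s

For n = 25:
L = 25 × 1.0546e-34 J·s
L = 2.64e-33 J·s

This can also be written as L = 25ℏ.
The angular momentum is an integer multiple of the reduced Planck constant.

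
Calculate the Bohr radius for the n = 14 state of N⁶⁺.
1.4817 nm (or 14.8170 Å)

The Bohr radius formula is:
r_n = n² a₀ / Z

where a₀ = 0.0529177 nm is the Bohr radius.

For N⁶⁺ (Z = 7) at n = 14:
r_14 = 14² × 0.0529177 nm / 7
r_14 = 196 × 0.0529177 nm / 7
r_14 = 10.37187 nm / 7
r_14 = 1.4817 nm

The electron orbits at approximately 1.4817 nm from the nucleus.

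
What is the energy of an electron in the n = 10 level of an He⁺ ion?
-0.54 eV

For hydrogen-like ions, the energy levels scale with Z²:
E_n = -13.6057 Z² / n² eV

For He⁺ (Z = 2) at n = 10:
E_10 = -13.6057 × 2² / 10²
E_10 = -13.6057 × 4 / 100
E_10 = -54.4228 / 100
E_10 = -0.54 eV

The energy is 4 times more negative than hydrogen at the same n due to the stronger nuclear charge.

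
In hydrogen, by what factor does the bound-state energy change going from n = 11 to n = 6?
3.36

Using E_n = -13.6057 Z² / n² eV with Z = 1:

E_6 = -13.6057 / 6² = -13.6057 / 36 = -0.37793611 eV
E_11 = -13.6057 / 11² = -13.6057 / 121 = -0.11244380 eV

The ratio is:
E_6/E_11 = (-0.37793611) / (-0.11244380)
E_6/E_11 = (-13.6057/36) / (-13.6057/121)
E_6/E_11 = 121/36
E_6/E_11 = 3.36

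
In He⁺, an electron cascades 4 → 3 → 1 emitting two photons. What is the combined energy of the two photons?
51.021 eV

The energy levels of He⁺ are E_n = -13.6057 × 2² / n² eV.

First transition (4 → 3):
ΔE₁ = |E_3 - E_4|
ΔE₁ = |-6.046977778 - (-3.401425000)| = 2.645553 eV

Second transition (3 → 1):
ΔE₂ = |E_1 - E_3|
ΔE₂ = |-54.422800000 - (-6.046977778)| = 48.375822 eV

Total energy released:
E_total = ΔE₁ + ΔE₂ = 2.645553 + 48.375822 = 51.021 eV

Note: This equals the direct transition 4 → 1: 51.021 eV ✓
Energy is conserved regardless of the path taken.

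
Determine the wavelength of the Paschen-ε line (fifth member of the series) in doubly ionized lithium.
106.04 nm

The lines of a series are numbered from the longest wavelength (smallest ΔE) outward; the fifth line is the transition from n = n_f + 5 to n_f.
The Paschen series has all transitions ending at n_f = 3.

For Li²⁺ (Z = 3), the fifth line (ε-line) is the jump from n = 8 to n = 3:
E_8 = -13.6057 × 3² / 8² = -1.91330 eV
E_3 = -13.6057 × 3² / 3² = -13.60570 eV
ΔE = E_8 - E_3 = 11.69240 eV

λ = hc/E = 1239.84 eV·nm / 11.69240 eV
λ = 106.04 nm

This is the ε-line of the Paschen series in Li²⁺.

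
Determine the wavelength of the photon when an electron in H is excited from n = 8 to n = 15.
8150.446 nm

First, find the transition energy using E_n = -13.6057 / n² eV:
E_8 = -13.6057 / 8² = -0.212589063 eV
E_15 = -13.6057 / 15² = -0.060469778 eV

Photon energy: |ΔE| = |E_15 - E_8| = 0.152119285 eV

Convert to wavelength using E = hc/λ with hc = 1239.84 eV·nm:
λ = hc/E = 1239.84 eV·nm / 0.152119285 eV
λ = 8150.446 nm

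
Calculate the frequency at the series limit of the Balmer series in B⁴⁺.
2.06e+16 Hz

The series limit corresponds to the transition from n = ∞ to n = 2.
This is the highest energy (shortest wavelength) transition in the Balmer series.

E_∞ = 0 eV
E_2 = -13.6057 × 5² / 2² = -85.0356 eV

Energy at series limit:
ΔE = E_∞ - E_2 = 0 - (-85.0356) = 85.0356 eV
E = 85.0356 eV × (1.602177 × 10⁻¹⁹ J/eV) = 1.3624e-17 J
f = E/h = 1.3624e-17 J / (6.62607 × 10⁻³⁴ J·s) = 2.06e+16 Hz

This energy equals the ionization energy from the n = 2 state of B⁴⁺.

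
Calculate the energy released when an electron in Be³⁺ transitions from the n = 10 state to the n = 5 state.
6.5307 eV

The energy levels are E_n = -13.6057 Z² eV / n².

Energy at n = 10: E_10 = -13.6057 × 4² / 10² = -2.1769120 eV
Energy at n = 5: E_5 = -13.6057 × 4² / 5² = -8.7076480 eV

For emission (electron falling to lower state), the photon energy is:
E_photon = E_10 - E_5 = |-2.1769120 - (-8.7076480)|
E_photon = 6.5307 eV

This energy is carried away by the emitted photon.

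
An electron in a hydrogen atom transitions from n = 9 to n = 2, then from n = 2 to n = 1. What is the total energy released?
13.438 eV

The energy levels of hydrogen are E_n = -13.6057 / n² eV.

First transition (9 → 2):
ΔE₁ = |E_2 - E_9|
ΔE₁ = |-3.401425000 - (-0.167971605)| = 3.233453 eV

Second transition (2 → 1):
ΔE₂ = |E_1 - E_2|
ΔE₂ = |-13.605700000 - (-3.401425000)| = 10.204275 eV

Total energy released:
E_total = ΔE₁ + ΔE₂ = 3.233453 + 10.204275 = 13.438 eV

Note: This equals the direct transition 9 → 1: 13.438 eV ✓
Energy is conserved regardless of the path taken.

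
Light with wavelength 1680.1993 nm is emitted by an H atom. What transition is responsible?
n = 11 → n = 4

First, find the photon energy from the wavelength (hc = 1239.84 eV·nm):
E = hc/λ = 1239.84 eV·nm / 1680.1993 nm = 0.73791246 eV

The energy levels of hydrogen satisfy E_n = -13.6057 / n² eV, so an emission n_i → n_f releases
ΔE = 13.6057 × (1/n_f² − 1/n_i²) eV.

Setting ΔE equal to the photon energy:
1/n_f² − 1/n_i² = 0.73791246 / 13.6057 = 0.054235538

Since 1/n_i² must be positive, we need 1/n_f² > 0.054235538, i.e. n_f ≤ 4. For each allowed n_f, solve n_i = (1/n_f² − 0.054235538)^(−1/2) and check whether it is a whole number:
  n_f = 1: 1/n_i² = 1.000000000 − 0.054235538 = 0.945764462 → n_i = 1.028  (not an integer) ✗
  n_f = 2: 1/n_i² = 0.250000000 − 0.054235538 = 0.195764462 → n_i = 2.260  (not an integer) ✗
  n_f = 3: 1/n_i² = 0.111111111 − 0.054235538 = 0.056875573 → n_i = 4.193  (not an integer) ✗
  n_f = 4: 1/n_i² = 0.062500000 − 0.054235538 = 0.008264462 → n_i = 11.000  → integer, n_i = 11 ✓

Only n_f = 4 gives an integer upper level, n_i = 11.

The transition is from n = 11 to n = 4 (emission).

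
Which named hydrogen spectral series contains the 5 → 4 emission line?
Brackett series

The spectral series in hydrogen are named based on the final (lower) energy level:
- Lyman series: n_final = 1 (ultraviolet)
- Balmer series: n_final = 2 (visible/near-UV)
- Paschen series: n_final = 3 (infrared)
- Brackett series: n_final = 4 (infrared)
- Pfund series: n_final = 5 (far infrared)

Since this transition ends at n = 4, it belongs to the Brackett series.

For reference, this 5 → 4 line has photon energy
ΔE = 13.6057 eV × (1/4² - 1/5²) = 0.3061282500 eV,
corresponding to wavelength λ = hc/ΔE = 1239.84 eV·nm / 0.3061282500 eV = 4050.0673 nm in the infrared region.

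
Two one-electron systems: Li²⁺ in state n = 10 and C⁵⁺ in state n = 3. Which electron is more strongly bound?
C⁵⁺ at n = 3 (E = -54.4228 eV)

Using E_n = -13.6057 Z² / n² eV:

Li²⁺ (Z = 3) at n = 10:
E = -13.6057 × 3² / 10² = -13.6057 × 9 / 100 = -1.2245130 eV

C⁵⁺ (Z = 6) at n = 3:
E = -13.6057 × 6² / 3² = -13.6057 × 36 / 9 = -54.4228000 eV

Since -54.4228000 eV < -1.2245130 eV,
C⁵⁺ at n = 3 is more tightly bound (requires more energy to ionize).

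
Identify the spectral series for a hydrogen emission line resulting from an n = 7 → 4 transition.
Brackett series

The spectral series in hydrogen are named based on the final (lower) energy level:
- Lyman series: n_final = 1 (ultraviolet)
- Balmer series: n_final = 2 (visible/near-UV)
- Paschen series: n_final = 3 (infrared)
- Brackett series: n_final = 4 (infrared)
- Pfund series: n_final = 5 (far infrared)

Since this transition ends at n = 4, it belongs to the Brackett series.

For reference, this 7 → 4 line has photon energy
ΔE = 13.6057 eV × (1/4² - 1/7²) = 0.5726889031 eV,
corresponding to wavelength λ = hc/ΔE = 1239.84 eV·nm / 0.5726889031 eV = 2164.9450 nm in the infrared region.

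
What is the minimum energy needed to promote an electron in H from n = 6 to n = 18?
0.33594 eV

The energy levels of a hydrogen-like atom are E_n = -13.6057 eV / n².

Energy at n = 6: E_6 = -13.6057 / 6² = -0.37793611 eV
Energy at n = 18: E_18 = -13.6057 / 18² = -0.04199290 eV

The excitation energy is the difference:
ΔE = E_18 - E_6
ΔE = -0.04199290 - (-0.37793611)
ΔE = 0.33594 eV

Since this is positive, energy must be absorbed (photon absorption).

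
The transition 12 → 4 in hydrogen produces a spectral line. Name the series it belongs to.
Brackett series

The spectral series in hydrogen are named based on the final (lower) energy level:
- Lyman series: n_final = 1 (ultraviolet)
- Balmer series: n_final = 2 (visible/near-UV)
- Paschen series: n_final = 3 (infrared)
- Brackett series: n_final = 4 (infrared)
- Pfund series: n_final = 5 (far infrared)

Since this transition ends at n = 4, it belongs to the Brackett series.

For reference, this 12 → 4 line has photon energy
ΔE = 13.6057 eV × (1/4² - 1/12²) = 0.755872222 eV,
corresponding to wavelength λ = hc/ΔE = 1239.84 eV·nm / 0.755872222 eV = 1640.277 nm in the infrared region.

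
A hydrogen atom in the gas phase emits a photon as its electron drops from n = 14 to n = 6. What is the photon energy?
0.31 eV

The energy levels are E_n = -13.6057 eV / n².

Energy at n = 14: E_14 = -13.6057 / 14² = -0.06942 eV
Energy at n = 6: E_6 = -13.6057 / 6² = -0.37794 eV

For emission (electron falling to lower state), the photon energy is:
E_photon = E_14 - E_6 = |-0.06942 - (-0.37794)|
E_photon = 0.31 eV

This energy is carried away by the emitted photon.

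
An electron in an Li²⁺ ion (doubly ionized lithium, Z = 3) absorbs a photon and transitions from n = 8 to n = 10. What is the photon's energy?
0.688789 eV

The energy levels of a hydrogen-like atom are E_n = -13.6057 Z² eV / n².

Energy at n = 8: E_8 = -13.6057 × 3² / 8² = -1.913301563 eV
Energy at n = 10: E_10 = -13.6057 × 3² / 10² = -1.224513000 eV

The excitation energy is the difference:
ΔE = E_10 - E_8
ΔE = -1.224513000 - (-1.913301563)
ΔE = 0.688789 eV

Since this is positive, energy must be absorbed (photon absorption).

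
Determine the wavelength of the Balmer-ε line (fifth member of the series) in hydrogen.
396.906591 nm

The lines of a series are numbered from the longest wavelength (smallest ΔE) outward; the fifth line is the transition from n = n_f + 5 to n_f.
The Balmer series has all transitions ending at n_f = 2.

For H, the fifth line (ε-line) is the jump from n = 7 to n = 2:
E_7 = -13.6057 / 7² = -0.2776673469 eV
E_2 = -13.6057 / 2² = -3.4014250000 eV
ΔE = E_7 - E_2 = 3.1237576531 eV

λ = hc/E = 1239.84 eV·nm / 3.1237576531 eV
λ = 396.906591 nm

This is the ε-line of the Balmer series in H.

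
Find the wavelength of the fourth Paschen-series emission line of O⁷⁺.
15.697966 nm

The lines of a series are numbered from the longest wavelength (smallest ΔE) outward; the fourth line is the transition from n = n_f + 4 to n_f.
The Paschen series has all transitions ending at n_f = 3.

For O⁷⁺ (Z = 8), the fourth line (δ-line) is the jump from n = 7 to n = 3:
E_7 = -13.6057 × 8² / 7² = -17.77071020 eV
E_3 = -13.6057 × 8² / 3² = -96.75164444 eV
ΔE = E_7 - E_3 = 78.98093424 eV

λ = hc/E = 1239.84 eV·nm / 78.98093424 eV
λ = 15.697966 nm

This is the δ-line of the Paschen series in O⁷⁺.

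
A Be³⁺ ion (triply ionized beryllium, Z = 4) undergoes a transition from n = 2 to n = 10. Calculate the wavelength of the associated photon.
23.73086 nm

First, find the transition energy using E_n = -13.6057 Z² / n² eV:
E_2 = -13.6057 × 4² / 2² = -54.4228000 eV
E_10 = -13.6057 × 4² / 10² = -2.1769120 eV

Photon energy: |ΔE| = |E_10 - E_2| = 52.2458880 eV

Convert to wavelength using E = hc/λ with hc = 1239.84 eV·nm:
λ = hc/E = 1239.84 eV·nm / 52.2458880 eV
λ = 23.73086 nm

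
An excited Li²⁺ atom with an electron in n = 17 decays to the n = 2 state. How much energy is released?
30.189118 eV

The energy levels are E_n = -13.6057 Z² eV / n².

Energy at n = 17: E_17 = -13.6057 × 3² / 17² = -0.423706920 eV
Energy at n = 2: E_2 = -13.6057 × 3² / 2² = -30.612825000 eV

For emission (electron falling to lower state), the photon energy is:
E_photon = E_17 - E_2 = |-0.423706920 - (-30.612825000)|
E_photon = 30.189118 eV

This energy is carried away by the emitted photon.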